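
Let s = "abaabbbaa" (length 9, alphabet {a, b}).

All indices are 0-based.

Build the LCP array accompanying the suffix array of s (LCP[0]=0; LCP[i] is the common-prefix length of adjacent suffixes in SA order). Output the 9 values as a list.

[0, 1, 2, 1, 2, 0, 3, 1, 2]

rank | idx | suffix
   0 |   8 | a
   1 |   7 | aa
   2 |   2 | aabbbaa
   3 |   0 | abaabbbaa
   4 |   3 | abbbaa
   5 |   6 | baa
   6 |   1 | baabbbaa
   7 |   5 | bbaa
   8 |   4 | bbbaa

SA = [8, 7, 2, 0, 3, 6, 1, 5, 4]
i: (SA[i-1],SA[i]) lcp shared
  1: (8,7) 1 'a'
  2: (7,2) 2 'aa'
  3: (2,0) 1 'a'
  4: (0,3) 2 'ab'
  5: (3,6) 0 ''
  6: (6,1) 3 'baa'
  7: (1,5) 1 'b'
  8: (5,4) 2 'bb'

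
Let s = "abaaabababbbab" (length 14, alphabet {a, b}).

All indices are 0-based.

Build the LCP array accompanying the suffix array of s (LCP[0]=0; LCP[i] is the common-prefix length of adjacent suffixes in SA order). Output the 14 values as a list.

rank→(start, suffix):
  0 → (2, 'aaabababbbab')
  1 → (3, 'aabababbbab')
  2 → (12, 'ab')
  3 → (0, 'abaaabababbbab')
  4 → (4, 'abababbbab')
  5 → (6, 'ababbbab')
  6 → (8, 'abbbab')
  7 → (13, 'b')
  8 → (1, 'baaabababbbab')
  9 → (11, 'bab')
  10 → (5, 'bababbbab')
  11 → (7, 'babbbab')
  12 → (10, 'bbab')
  13 → (9, 'bbbab')

SA = [2, 3, 12, 0, 4, 6, 8, 13, 1, 11, 5, 7, 10, 9]
i: (SA[i-1],SA[i]) lcp shared
  1: (2,3) 2 'aa'
  2: (3,12) 1 'a'
  3: (12,0) 2 'ab'
  4: (0,4) 3 'aba'
  5: (4,6) 4 'abab'
  6: (6,8) 2 'ab'
  7: (8,13) 0 ''
  8: (13,1) 1 'b'
  9: (1,11) 2 'ba'
  10: (11,5) 3 'bab'
  11: (5,7) 3 'bab'
  12: (7,10) 1 'b'
  13: (10,9) 2 'bb'

[0, 2, 1, 2, 3, 4, 2, 0, 1, 2, 3, 3, 1, 2]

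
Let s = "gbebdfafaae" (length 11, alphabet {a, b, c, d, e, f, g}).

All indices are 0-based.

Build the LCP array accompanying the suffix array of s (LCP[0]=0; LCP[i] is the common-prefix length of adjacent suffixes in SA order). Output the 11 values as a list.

[0, 1, 1, 0, 1, 0, 0, 1, 0, 2, 0]

rank→(start, suffix):
  0 → (8, 'aae')
  1 → (9, 'ae')
  2 → (6, 'afaae')
  3 → (3, 'bdfafaae')
  4 → (1, 'bebdfafaae')
  5 → (4, 'dfafaae')
  6 → (10, 'e')
  7 → (2, 'ebdfafaae')
  8 → (7, 'faae')
  9 → (5, 'fafaae')
  10 → (0, 'gbebdfafaae')

SA = [8, 9, 6, 3, 1, 4, 10, 2, 7, 5, 0]
[i] adj suffixes → lcp
  [1] 8/9 → 1 ('a')
  [2] 9/6 → 1 ('a')
  [3] 6/3 → 0 ('')
  [4] 3/1 → 1 ('b')
  [5] 1/4 → 0 ('')
  [6] 4/10 → 0 ('')
  [7] 10/2 → 1 ('e')
  [8] 2/7 → 0 ('')
  [9] 7/5 → 2 ('fa')
  [10] 5/0 → 0 ('')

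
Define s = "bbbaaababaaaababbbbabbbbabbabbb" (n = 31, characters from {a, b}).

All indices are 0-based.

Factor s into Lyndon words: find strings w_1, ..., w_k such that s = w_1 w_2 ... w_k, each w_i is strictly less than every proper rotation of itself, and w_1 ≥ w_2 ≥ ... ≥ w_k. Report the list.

emit factor 1: 'b' (i=0, period=1)
emit factor 2: 'b' (i=1, period=1)
emit factor 3: 'b' (i=2, period=1)
emit factor 4: 'aaabab' (i=3, period=6)
emit factor 5: 'aaaababbbbabbbbabbabbb' (i=9, period=22)

["b", "b", "b", "aaabab", "aaaababbbbabbbbabbabbb"]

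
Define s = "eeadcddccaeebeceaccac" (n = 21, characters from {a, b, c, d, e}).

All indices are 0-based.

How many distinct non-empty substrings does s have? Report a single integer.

rank | idx | suffix
   0 |  19 | ac
   1 |  16 | accac
   2 |   2 | adcddccaeebeceaccac
   3 |   9 | aeebeceaccac
   4 |  12 | beceaccac
   5 |  20 | c
   6 |  18 | cac
   7 |   8 | caeebeceaccac
   8 |  17 | ccac
   9 |   7 | ccaeebeceaccac
  10 |   4 | cddccaeebeceaccac
  11 |  14 | ceaccac
  12 |   6 | dccaeebeceaccac
  13 |   3 | dcddccaeebeceaccac
  14 |   5 | ddccaeebeceaccac
  15 |  15 | eaccac
  16 |   1 | eadcddccaeebeceaccac
  17 |  11 | ebeceaccac
  18 |  13 | eceaccac
  19 |   0 | eeadcddccaeebeceaccac
  20 |  10 | eebeceaccac

SA = [19, 16, 2, 9, 12, 20, 18, 8, 17, 7, 4, 14, 6, 3, 5, 15, 1, 11, 13, 0, 10]
i: (SA[i-1],SA[i]) lcp shared
  1: (19,16) 2 'ac'
  2: (16,2) 1 'a'
  3: (2,9) 1 'a'
  4: (9,12) 0 ''
  5: (12,20) 0 ''
  6: (20,18) 1 'c'
  7: (18,8) 2 'ca'
  8: (8,17) 1 'c'
  9: (17,7) 3 'cca'
  10: (7,4) 1 'c'
  11: (4,14) 1 'c'
  12: (14,6) 0 ''
  13: (6,3) 2 'dc'
  14: (3,5) 1 'd'
  15: (5,15) 0 ''
  16: (15,1) 2 'ea'
  17: (1,11) 1 'e'
  18: (11,13) 1 'e'
  19: (13,0) 1 'e'
  20: (0,10) 2 'ee'

n(n+1)/2 = 21·22/2 = 231
Σ LCP = 0 + 2 + 1 + 1 + 0 + 0 + 1 + 2 + 1 + 3 + 1 + 1 + 0 + 2 + 1 + 0 + 2 + 1 + 1 + 1 + 2 = 23
distinct = 231 − 23 = 208

208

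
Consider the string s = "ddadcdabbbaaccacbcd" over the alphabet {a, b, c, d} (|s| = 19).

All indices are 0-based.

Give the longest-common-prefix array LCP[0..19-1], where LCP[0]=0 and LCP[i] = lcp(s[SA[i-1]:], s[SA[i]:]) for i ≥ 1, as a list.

sorted suffixes:
  #0 SA[0]=10  'aaccacbcd'
  #1 SA[1]=6  'abbbaaccacbcd'
  #2 SA[2]=14  'acbcd'
  #3 SA[3]=11  'accacbcd'
  #4 SA[4]=2  'adcdabbbaaccacbcd'
  #5 SA[5]=9  'baaccacbcd'
  #6 SA[6]=8  'bbaaccacbcd'
  #7 SA[7]=7  'bbbaaccacbcd'
  #8 SA[8]=16  'bcd'
  #9 SA[9]=13  'cacbcd'
  #10 SA[10]=15  'cbcd'
  #11 SA[11]=12  'ccacbcd'
  #12 SA[12]=17  'cd'
  #13 SA[13]=4  'cdabbbaaccacbcd'
  #14 SA[14]=18  'd'
  #15 SA[15]=5  'dabbbaaccacbcd'
  #16 SA[16]=1  'dadcdabbbaaccacbcd'
  #17 SA[17]=3  'dcdabbbaaccacbcd'
  #18 SA[18]=0  'ddadcdabbbaaccacbcd'

SA = [10, 6, 14, 11, 2, 9, 8, 7, 16, 13, 15, 12, 17, 4, 18, 5, 1, 3, 0]
rank  pair      lcp
   1  s[10:],s[6:]  1  'a'
   2  s[6:],s[14:]  1  'a'
   3  s[14:],s[11:]  2  'ac'
   4  s[11:],s[2:]  1  'a'
   5  s[2:],s[9:]  0  ''
   6  s[9:],s[8:]  1  'b'
   7  s[8:],s[7:]  2  'bb'
   8  s[7:],s[16:]  1  'b'
   9  s[16:],s[13:]  0  ''
  10  s[13:],s[15:]  1  'c'
  11  s[15:],s[12:]  1  'c'
  12  s[12:],s[17:]  1  'c'
  13  s[17:],s[4:]  2  'cd'
  14  s[4:],s[18:]  0  ''
  15  s[18:],s[5:]  1  'd'
  16  s[5:],s[1:]  2  'da'
  17  s[1:],s[3:]  1  'd'
  18  s[3:],s[0:]  1  'd'

[0, 1, 1, 2, 1, 0, 1, 2, 1, 0, 1, 1, 1, 2, 0, 1, 2, 1, 1]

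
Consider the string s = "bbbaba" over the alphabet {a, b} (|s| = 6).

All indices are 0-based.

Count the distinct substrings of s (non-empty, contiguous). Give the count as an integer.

rank | idx | suffix
   0 |   5 | a
   1 |   3 | aba
   2 |   4 | ba
   3 |   2 | baba
   4 |   1 | bbaba
   5 |   0 | bbbaba

SA = [5, 3, 4, 2, 1, 0]
[i] adj suffixes → lcp
  [1] 5/3 → 1 ('a')
  [2] 3/4 → 0 ('')
  [3] 4/2 → 2 ('ba')
  [4] 2/1 → 1 ('b')
  [5] 1/0 → 2 ('bb')

n(n+1)/2 = 6·7/2 = 21
Σ LCP = 0 + 1 + 0 + 2 + 1 + 2 = 6
distinct = 21 − 6 = 15

15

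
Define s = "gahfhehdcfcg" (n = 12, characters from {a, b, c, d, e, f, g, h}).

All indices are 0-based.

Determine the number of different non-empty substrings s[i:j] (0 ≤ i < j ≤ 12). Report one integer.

73

rank→(start, suffix):
  0 → (1, 'ahfhehdcfcg')
  1 → (8, 'cfcg')
  2 → (10, 'cg')
  3 → (7, 'dcfcg')
  4 → (5, 'ehdcfcg')
  5 → (9, 'fcg')
  6 → (3, 'fhehdcfcg')
  7 → (11, 'g')
  8 → (0, 'gahfhehdcfcg')
  9 → (6, 'hdcfcg')
  10 → (4, 'hehdcfcg')
  11 → (2, 'hfhehdcfcg')

SA = [1, 8, 10, 7, 5, 9, 3, 11, 0, 6, 4, 2]
rank  pair      lcp
   1  s[1:],s[8:]  0  ''
   2  s[8:],s[10:]  1  'c'
   3  s[10:],s[7:]  0  ''
   4  s[7:],s[5:]  0  ''
   5  s[5:],s[9:]  0  ''
   6  s[9:],s[3:]  1  'f'
   7  s[3:],s[11:]  0  ''
   8  s[11:],s[0:]  1  'g'
   9  s[0:],s[6:]  0  ''
  10  s[6:],s[4:]  1  'h'
  11  s[4:],s[2:]  1  'h'

n(n+1)/2 = 12·13/2 = 78
Σ LCP = 0 + 0 + 1 + 0 + 0 + 0 + 1 + 0 + 1 + 0 + 1 + 1 = 5
distinct = 78 − 5 = 73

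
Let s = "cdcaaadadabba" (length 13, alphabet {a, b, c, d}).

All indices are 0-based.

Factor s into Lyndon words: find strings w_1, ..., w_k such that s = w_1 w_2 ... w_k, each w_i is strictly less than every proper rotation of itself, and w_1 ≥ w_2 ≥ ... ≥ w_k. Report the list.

emit factor 1: 'cd' (i=0, period=2)
emit factor 2: 'c' (i=2, period=1)
emit factor 3: 'aaadadabb' (i=3, period=9)
emit factor 4: 'a' (i=12, period=1)

["cd", "c", "aaadadabb", "a"]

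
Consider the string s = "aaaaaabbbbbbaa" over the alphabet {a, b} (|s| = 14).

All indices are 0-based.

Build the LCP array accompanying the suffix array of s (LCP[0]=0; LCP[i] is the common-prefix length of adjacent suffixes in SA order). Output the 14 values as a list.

[0, 1, 2, 5, 4, 3, 2, 1, 0, 1, 2, 3, 4, 5]

sorted suffixes:
  #0 SA[0]=13  'a'
  #1 SA[1]=12  'aa'
  #2 SA[2]=0  'aaaaaabbbbbbaa'
  #3 SA[3]=1  'aaaaabbbbbbaa'
  #4 SA[4]=2  'aaaabbbbbbaa'
  #5 SA[5]=3  'aaabbbbbbaa'
  #6 SA[6]=4  'aabbbbbbaa'
  #7 SA[7]=5  'abbbbbbaa'
  #8 SA[8]=11  'baa'
  #9 SA[9]=10  'bbaa'
  #10 SA[10]=9  'bbbaa'
  #11 SA[11]=8  'bbbbaa'
  #12 SA[12]=7  'bbbbbaa'
  #13 SA[13]=6  'bbbbbbaa'

SA = [13, 12, 0, 1, 2, 3, 4, 5, 11, 10, 9, 8, 7, 6]
i: (SA[i-1],SA[i]) lcp shared
  1: (13,12) 1 'a'
  2: (12,0) 2 'aa'
  3: (0,1) 5 'aaaaa'
  4: (1,2) 4 'aaaa'
  5: (2,3) 3 'aaa'
  6: (3,4) 2 'aa'
  7: (4,5) 1 'a'
  8: (5,11) 0 ''
  9: (11,10) 1 'b'
  10: (10,9) 2 'bb'
  11: (9,8) 3 'bbb'
  12: (8,7) 4 'bbbb'
  13: (7,6) 5 'bbbbb'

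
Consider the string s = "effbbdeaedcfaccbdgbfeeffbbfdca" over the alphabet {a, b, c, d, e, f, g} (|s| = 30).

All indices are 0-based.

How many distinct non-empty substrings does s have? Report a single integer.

sorted suffixes:
  #0 SA[0]=29  'a'
  #1 SA[1]=12  'accbdgbfeeffbbfdca'
  #2 SA[2]=7  'aedcfaccbdgbfeeffbbfdca'
  #3 SA[3]=3  'bbdeaedcfaccbdgbfeeffbbfdca'
  #4 SA[4]=24  'bbfdca'
  #5 SA[5]=4  'bdeaedcfaccbdgbfeeffbbfdca'
  #6 SA[6]=15  'bdgbfeeffbbfdca'
  #7 SA[7]=25  'bfdca'
  #8 SA[8]=18  'bfeeffbbfdca'
  #9 SA[9]=28  'ca'
  #10 SA[10]=14  'cbdgbfeeffbbfdca'
  #11 SA[11]=13  'ccbdgbfeeffbbfdca'
  #12 SA[12]=10  'cfaccbdgbfeeffbbfdca'
  #13 SA[13]=27  'dca'
  #14 SA[14]=9  'dcfaccbdgbfeeffbbfdca'
  #15 SA[15]=5  'deaedcfaccbdgbfeeffbbfdca'
  #16 SA[16]=16  'dgbfeeffbbfdca'
  #17 SA[17]=6  'eaedcfaccbdgbfeeffbbfdca'
  #18 SA[18]=8  'edcfaccbdgbfeeffbbfdca'
  #19 SA[19]=20  'eeffbbfdca'
  #20 SA[20]=0  'effbbdeaedcfaccbdgbfeeffbbfdca'
  #21 SA[21]=21  'effbbfdca'
  #22 SA[22]=11  'faccbdgbfeeffbbfdca'
  #23 SA[23]=2  'fbbdeaedcfaccbdgbfeeffbbfdca'
  #24 SA[24]=23  'fbbfdca'
  #25 SA[25]=26  'fdca'
  #26 SA[26]=19  'feeffbbfdca'
  #27 SA[27]=1  'ffbbdeaedcfaccbdgbfeeffbbfdca'
  #28 SA[28]=22  'ffbbfdca'
  #29 SA[29]=17  'gbfeeffbbfdca'

SA = [29, 12, 7, 3, 24, 4, 15, 25, 18, 28, 14, 13, 10, 27, 9, 5, 16, 6, 8, 20, 0, 21, 11, 2, 23, 26, 19, 1, 22, 17]
rank  pair      lcp
   1  s[29:],s[12:]  1  'a'
   2  s[12:],s[7:]  1  'a'
   3  s[7:],s[3:]  0  ''
   4  s[3:],s[24:]  2  'bb'
   5  s[24:],s[4:]  1  'b'
   6  s[4:],s[15:]  2  'bd'
   7  s[15:],s[25:]  1  'b'
   8  s[25:],s[18:]  2  'bf'
   9  s[18:],s[28:]  0  ''
  10  s[28:],s[14:]  1  'c'
  11  s[14:],s[13:]  1  'c'
  12  s[13:],s[10:]  1  'c'
  13  s[10:],s[27:]  0  ''
  14  s[27:],s[9:]  2  'dc'
  15  s[9:],s[5:]  1  'd'
  16  s[5:],s[16:]  1  'd'
  17  s[16:],s[6:]  0  ''
  18  s[6:],s[8:]  1  'e'
  19  s[8:],s[20:]  1  'e'
  20  s[20:],s[0:]  1  'e'
  21  s[0:],s[21:]  5  'effbb'
  22  s[21:],s[11:]  0  ''
  23  s[11:],s[2:]  1  'f'
  24  s[2:],s[23:]  3  'fbb'
  25  s[23:],s[26:]  1  'f'
  26  s[26:],s[19:]  1  'f'
  27  s[19:],s[1:]  1  'f'
  28  s[1:],s[22:]  4  'ffbb'
  29  s[22:],s[17:]  0  ''

n(n+1)/2 = 30·31/2 = 465
Σ LCP = 0 + 1 + 1 + 0 + 2 + 1 + 2 + 1 + 2 + 0 + 1 + 1 + 1 + 0 + 2 + 1 + 1 + 0 + 1 + 1 + 1 + 5 + 0 + 1 + 3 + 1 + 1 + 1 + 4 + 0 = 36
distinct = 465 − 36 = 429

429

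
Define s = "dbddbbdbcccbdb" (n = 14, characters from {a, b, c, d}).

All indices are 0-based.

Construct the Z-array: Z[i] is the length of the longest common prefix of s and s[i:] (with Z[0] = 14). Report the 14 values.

Z[0]=14
i=1: fresh scan; Z[1]=0
i=2: fresh scan; Z[2]=1 grow→box=[2,3)
i=3: fresh scan; Z[3]=2 grow→box=[3,5)
i=4: min(r-i=1, Z[1]=0)=0; Z[4]=0
i=5: fresh scan; Z[5]=0
i=6: fresh scan; Z[6]=2 grow→box=[6,8)
i=7: min(r-i=1, Z[1]=0)=0; Z[7]=0
i=8: fresh scan; Z[8]=0
i=9: fresh scan; Z[9]=0
i=10: fresh scan; Z[10]=0
i=11: fresh scan; Z[11]=0
i=12: fresh scan; Z[12]=2 grow→box=[12,14)
i=13: min(r-i=1, Z[1]=0)=0; Z[13]=0

[14, 0, 1, 2, 0, 0, 2, 0, 0, 0, 0, 0, 2, 0]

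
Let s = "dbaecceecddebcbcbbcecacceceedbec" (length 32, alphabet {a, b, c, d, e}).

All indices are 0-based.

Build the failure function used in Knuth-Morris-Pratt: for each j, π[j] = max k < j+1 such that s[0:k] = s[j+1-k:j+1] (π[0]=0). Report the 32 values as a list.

[0, 0, 0, 0, 0, 0, 0, 0, 0, 1, 1, 0, 0, 0, 0, 0, 0, 0, 0, 0, 0, 0, 0, 0, 0, 0, 0, 0, 1, 2, 0, 0]

π[0] = 0
j=1 s[j]='b': π[1]=0 (border '')
j=2 s[j]='a': π[2]=0 (border '')
j=3 s[j]='e': π[3]=0 (border '')
j=4 s[j]='c': π[4]=0 (border '')
j=5 s[j]='c': π[5]=0 (border '')
j=6 s[j]='e': π[6]=0 (border '')
j=7 s[j]='e': π[7]=0 (border '')
j=8 s[j]='c': π[8]=0 (border '')
j=9 s[j]='d': π[9]=1 (border 'd')
j=10 s[j]='d': k: 1→0; π[10]=1 (border 'd')
j=11 s[j]='e': k: 1→0; π[11]=0 (border '')
j=12 s[j]='b': π[12]=0 (border '')
j=13 s[j]='c': π[13]=0 (border '')
j=14 s[j]='b': π[14]=0 (border '')
j=15 s[j]='c': π[15]=0 (border '')
j=16 s[j]='b': π[16]=0 (border '')
j=17 s[j]='b': π[17]=0 (border '')
j=18 s[j]='c': π[18]=0 (border '')
j=19 s[j]='e': π[19]=0 (border '')
j=20 s[j]='c': π[20]=0 (border '')
j=21 s[j]='a': π[21]=0 (border '')
j=22 s[j]='c': π[22]=0 (border '')
j=23 s[j]='c': π[23]=0 (border '')
j=24 s[j]='e': π[24]=0 (border '')
j=25 s[j]='c': π[25]=0 (border '')
j=26 s[j]='e': π[26]=0 (border '')
j=27 s[j]='e': π[27]=0 (border '')
j=28 s[j]='d': π[28]=1 (border 'd')
j=29 s[j]='b': π[29]=2 (border 'db')
j=30 s[j]='e': k: 2→0; π[30]=0 (border '')
j=31 s[j]='c': π[31]=0 (border '')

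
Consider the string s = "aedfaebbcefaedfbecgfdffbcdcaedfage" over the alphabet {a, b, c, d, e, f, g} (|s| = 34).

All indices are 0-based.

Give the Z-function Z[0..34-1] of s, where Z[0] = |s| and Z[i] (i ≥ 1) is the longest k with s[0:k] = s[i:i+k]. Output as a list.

[34, 0, 0, 0, 2, 0, 0, 0, 0, 0, 0, 4, 0, 0, 0, 0, 0, 0, 0, 0, 0, 0, 0, 0, 0, 0, 0, 5, 0, 0, 0, 1, 0, 0]

Z[0]=34
i=1: fresh scan; Z[1]=0
i=2: fresh scan; Z[2]=0
i=3: fresh scan; Z[3]=0
i=4: fresh scan; Z[4]=2 grow→box=[4,6)
i=5: min(r-i=1, Z[1]=0)=0; Z[5]=0
i=6: fresh scan; Z[6]=0
i=7: fresh scan; Z[7]=0
i=8: fresh scan; Z[8]=0
i=9: fresh scan; Z[9]=0
i=10: fresh scan; Z[10]=0
i=11: fresh scan; Z[11]=4 grow→box=[11,15)
i=12: min(r-i=3, Z[1]=0)=0; Z[12]=0
i=13: min(r-i=2, Z[2]=0)=0; Z[13]=0
i=14: min(r-i=1, Z[3]=0)=0; Z[14]=0
i=15: fresh scan; Z[15]=0
i=16: fresh scan; Z[16]=0
i=17: fresh scan; Z[17]=0
i=18: fresh scan; Z[18]=0
i=19: fresh scan; Z[19]=0
i=20: fresh scan; Z[20]=0
i=21: fresh scan; Z[21]=0
i=22: fresh scan; Z[22]=0
i=23: fresh scan; Z[23]=0
i=24: fresh scan; Z[24]=0
i=25: fresh scan; Z[25]=0
i=26: fresh scan; Z[26]=0
i=27: fresh scan; Z[27]=5 grow→box=[27,32)
i=28: min(r-i=4, Z[1]=0)=0; Z[28]=0
i=29: min(r-i=3, Z[2]=0)=0; Z[29]=0
i=30: min(r-i=2, Z[3]=0)=0; Z[30]=0
i=31: min(r-i=1, Z[4]=2)=1; Z[31]=1
i=32: fresh scan; Z[32]=0
i=33: fresh scan; Z[33]=0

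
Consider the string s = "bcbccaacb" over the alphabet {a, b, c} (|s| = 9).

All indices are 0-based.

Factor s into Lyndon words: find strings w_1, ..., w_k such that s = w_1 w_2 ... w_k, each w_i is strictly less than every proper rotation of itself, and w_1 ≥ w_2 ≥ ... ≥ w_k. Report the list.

emit factor 1: 'bcbcc' (i=0, period=5)
emit factor 2: 'aacb' (i=5, period=4)

["bcbcc", "aacb"]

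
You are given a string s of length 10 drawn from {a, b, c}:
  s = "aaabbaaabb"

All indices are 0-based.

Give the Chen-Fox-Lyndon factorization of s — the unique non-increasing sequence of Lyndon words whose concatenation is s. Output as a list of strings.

emit factor 1: 'aaabb' (i=0, period=5)
emit factor 2: 'aaabb' (i=5, period=5)

["aaabb", "aaabb"]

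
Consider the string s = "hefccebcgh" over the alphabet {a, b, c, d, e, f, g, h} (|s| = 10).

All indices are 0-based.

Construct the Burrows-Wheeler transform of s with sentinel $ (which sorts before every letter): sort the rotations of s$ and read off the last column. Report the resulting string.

rank  rotation     last
    0  $hefccebcgh  h
    1  bcgh$hefcce  e
    2  ccebcgh$hef  f
    3  cebcgh$hefc  c
    4  cgh$hefcceb  b
    5  ebcgh$hefcc  c
    6  efccebcgh$h  h
    7  fccebcgh$he  e
    8  gh$hefccebc  c
    9  h$hefccebcg  g
   10  hefccebcgh$  $

hefcbchecg$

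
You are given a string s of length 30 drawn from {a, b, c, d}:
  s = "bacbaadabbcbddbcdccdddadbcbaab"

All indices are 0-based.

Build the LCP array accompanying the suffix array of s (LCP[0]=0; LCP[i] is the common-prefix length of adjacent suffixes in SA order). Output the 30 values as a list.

sorted suffixes:
  #0 SA[0]=27  'aab'
  #1 SA[1]=4  'aadabbcbddbcdccdddadbcbaab'
  #2 SA[2]=28  'ab'
  #3 SA[3]=7  'abbcbddbcdccdddadbcbaab'
  #4 SA[4]=1  'acbaadabbcbddbcdccdddadbcbaab'
  #5 SA[5]=5  'adabbcbddbcdccdddadbcbaab'
  #6 SA[6]=22  'adbcbaab'
  #7 SA[7]=29  'b'
  #8 SA[8]=26  'baab'
  #9 SA[9]=3  'baadabbcbddbcdccdddadbcbaab'
  #10 SA[10]=0  'bacbaadabbcbddbcdccdddadbcbaab'
  #11 SA[11]=8  'bbcbddbcdccdddadbcbaab'
  #12 SA[12]=24  'bcbaab'
  #13 SA[13]=9  'bcbddbcdccdddadbcbaab'
  #14 SA[14]=14  'bcdccdddadbcbaab'
  #15 SA[15]=11  'bddbcdccdddadbcbaab'
  #16 SA[16]=25  'cbaab'
  #17 SA[17]=2  'cbaadabbcbddbcdccdddadbcbaab'
  #18 SA[18]=10  'cbddbcdccdddadbcbaab'
  #19 SA[19]=17  'ccdddadbcbaab'
  #20 SA[20]=15  'cdccdddadbcbaab'
  #21 SA[21]=18  'cdddadbcbaab'
  #22 SA[22]=6  'dabbcbddbcdccdddadbcbaab'
  #23 SA[23]=21  'dadbcbaab'
  #24 SA[24]=23  'dbcbaab'
  #25 SA[25]=13  'dbcdccdddadbcbaab'
  #26 SA[26]=16  'dccdddadbcbaab'
  #27 SA[27]=20  'ddadbcbaab'
  #28 SA[28]=12  'ddbcdccdddadbcbaab'
  #29 SA[29]=19  'dddadbcbaab'

SA = [27, 4, 28, 7, 1, 5, 22, 29, 26, 3, 0, 8, 24, 9, 14, 11, 25, 2, 10, 17, 15, 18, 6, 21, 23, 13, 16, 20, 12, 19]
i: (SA[i-1],SA[i]) lcp shared
  1: (27,4) 2 'aa'
  2: (4,28) 1 'a'
  3: (28,7) 2 'ab'
  4: (7,1) 1 'a'
  5: (1,5) 1 'a'
  6: (5,22) 2 'ad'
  7: (22,29) 0 ''
  8: (29,26) 1 'b'
  9: (26,3) 3 'baa'
  10: (3,0) 2 'ba'
  11: (0,8) 1 'b'
  12: (8,24) 1 'b'
  13: (24,9) 3 'bcb'
  14: (9,14) 2 'bc'
  15: (14,11) 1 'b'
  16: (11,25) 0 ''
  17: (25,2) 4 'cbaa'
  18: (2,10) 2 'cb'
  19: (10,17) 1 'c'
  20: (17,15) 1 'c'
  21: (15,18) 2 'cd'
  22: (18,6) 0 ''
  23: (6,21) 2 'da'
  24: (21,23) 1 'd'
  25: (23,13) 3 'dbc'
  26: (13,16) 1 'd'
  27: (16,20) 1 'd'
  28: (20,12) 2 'dd'
  29: (12,19) 2 'dd'

[0, 2, 1, 2, 1, 1, 2, 0, 1, 3, 2, 1, 1, 3, 2, 1, 0, 4, 2, 1, 1, 2, 0, 2, 1, 3, 1, 1, 2, 2]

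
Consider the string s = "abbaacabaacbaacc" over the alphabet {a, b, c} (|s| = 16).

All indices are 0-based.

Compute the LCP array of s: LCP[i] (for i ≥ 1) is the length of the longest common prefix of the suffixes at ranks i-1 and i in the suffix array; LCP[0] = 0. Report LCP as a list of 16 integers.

[0, 3, 3, 1, 2, 1, 2, 2, 0, 4, 4, 1, 0, 1, 1, 1]

rank→(start, suffix):
  0 → (3, 'aacabaacbaacc')
  1 → (8, 'aacbaacc')
  2 → (12, 'aacc')
  3 → (6, 'abaacbaacc')
  4 → (0, 'abbaacabaacbaacc')
  5 → (4, 'acabaacbaacc')
  6 → (9, 'acbaacc')
  7 → (13, 'acc')
  8 → (2, 'baacabaacbaacc')
  9 → (7, 'baacbaacc')
  10 → (11, 'baacc')
  11 → (1, 'bbaacabaacbaacc')
  12 → (15, 'c')
  13 → (5, 'cabaacbaacc')
  14 → (10, 'cbaacc')
  15 → (14, 'cc')

SA = [3, 8, 12, 6, 0, 4, 9, 13, 2, 7, 11, 1, 15, 5, 10, 14]
i: (SA[i-1],SA[i]) lcp shared
  1: (3,8) 3 'aac'
  2: (8,12) 3 'aac'
  3: (12,6) 1 'a'
  4: (6,0) 2 'ab'
  5: (0,4) 1 'a'
  6: (4,9) 2 'ac'
  7: (9,13) 2 'ac'
  8: (13,2) 0 ''
  9: (2,7) 4 'baac'
  10: (7,11) 4 'baac'
  11: (11,1) 1 'b'
  12: (1,15) 0 ''
  13: (15,5) 1 'c'
  14: (5,10) 1 'c'
  15: (10,14) 1 'c'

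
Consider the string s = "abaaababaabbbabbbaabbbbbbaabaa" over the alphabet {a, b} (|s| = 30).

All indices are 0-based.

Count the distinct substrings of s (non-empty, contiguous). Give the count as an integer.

371

rank | idx | suffix
   0 |  29 | a
   1 |  28 | aa
   2 |   2 | aaababaabbbabbbaabbbbbbaabaa
   3 |  25 | aabaa
   4 |   3 | aababaabbbabbbaabbbbbbaabaa
   5 |   8 | aabbbabbbaabbbbbbaabaa
   6 |  17 | aabbbbbbaabaa
   7 |  26 | abaa
   8 |   0 | abaaababaabbbabbbaabbbbbbaabaa
   9 |   6 | abaabbbabbbaabbbbbbaabaa
  10 |   4 | ababaabbbabbbaabbbbbbaabaa
  11 |  13 | abbbaabbbbbbaabaa
  12 |   9 | abbbabbbaabbbbbbaabaa
  13 |  18 | abbbbbbaabaa
  14 |  27 | baa
  15 |   1 | baaababaabbbabbbaabbbbbbaabaa
  16 |  24 | baabaa
  17 |   7 | baabbbabbbaabbbbbbaabaa
  18 |  16 | baabbbbbbaabaa
  19 |   5 | babaabbbabbbaabbbbbbaabaa
  20 |  12 | babbbaabbbbbbaabaa
  21 |  23 | bbaabaa
  22 |  15 | bbaabbbbbbaabaa
  23 |  11 | bbabbbaabbbbbbaabaa
  24 |  22 | bbbaabaa
  25 |  14 | bbbaabbbbbbaabaa
  26 |  10 | bbbabbbaabbbbbbaabaa
  27 |  21 | bbbbaabaa
  28 |  20 | bbbbbaabaa
  29 |  19 | bbbbbbaabaa

SA = [29, 28, 2, 25, 3, 8, 17, 26, 0, 6, 4, 13, 9, 18, 27, 1, 24, 7, 16, 5, 12, 23, 15, 11, 22, 14, 10, 21, 20, 19]
rank  pair      lcp
   1  s[29:],s[28:]  1  'a'
   2  s[28:],s[2:]  2  'aa'
   3  s[2:],s[25:]  2  'aa'
   4  s[25:],s[3:]  4  'aaba'
   5  s[3:],s[8:]  3  'aab'
   6  s[8:],s[17:]  5  'aabbb'
   7  s[17:],s[26:]  1  'a'
   8  s[26:],s[0:]  4  'abaa'
   9  s[0:],s[6:]  4  'abaa'
  10  s[6:],s[4:]  3  'aba'
  11  s[4:],s[13:]  2  'ab'
  12  s[13:],s[9:]  5  'abbba'
  13  s[9:],s[18:]  4  'abbb'
  14  s[18:],s[27:]  0  ''
  15  s[27:],s[1:]  3  'baa'
  16  s[1:],s[24:]  3  'baa'
  17  s[24:],s[7:]  4  'baab'
  18  s[7:],s[16:]  6  'baabbb'
  19  s[16:],s[5:]  2  'ba'
  20  s[5:],s[12:]  3  'bab'
  21  s[12:],s[23:]  1  'b'
  22  s[23:],s[15:]  5  'bbaab'
  23  s[15:],s[11:]  3  'bba'
  24  s[11:],s[22:]  2  'bb'
  25  s[22:],s[14:]  6  'bbbaab'
  26  s[14:],s[10:]  4  'bbba'
  27  s[10:],s[21:]  3  'bbb'
  28  s[21:],s[20:]  4  'bbbb'
  29  s[20:],s[19:]  5  'bbbbb'

n(n+1)/2 = 30·31/2 = 465
Σ LCP = 0 + 1 + 2 + 2 + 4 + 3 + 5 + 1 + 4 + 4 + 3 + 2 + 5 + 4 + 0 + 3 + 3 + 4 + 6 + 2 + 3 + 1 + 5 + 3 + 2 + 6 + 4 + 3 + 4 + 5 = 94
distinct = 465 − 94 = 371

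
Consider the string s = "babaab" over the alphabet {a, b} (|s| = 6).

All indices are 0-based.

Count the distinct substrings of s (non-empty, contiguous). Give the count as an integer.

rank→(start, suffix):
  0 → (3, 'aab')
  1 → (4, 'ab')
  2 → (1, 'abaab')
  3 → (5, 'b')
  4 → (2, 'baab')
  5 → (0, 'babaab')

SA = [3, 4, 1, 5, 2, 0]
[i] adj suffixes → lcp
  [1] 3/4 → 1 ('a')
  [2] 4/1 → 2 ('ab')
  [3] 1/5 → 0 ('')
  [4] 5/2 → 1 ('b')
  [5] 2/0 → 2 ('ba')

n(n+1)/2 = 6·7/2 = 21
Σ LCP = 0 + 1 + 2 + 0 + 1 + 2 = 6
distinct = 21 − 6 = 15

15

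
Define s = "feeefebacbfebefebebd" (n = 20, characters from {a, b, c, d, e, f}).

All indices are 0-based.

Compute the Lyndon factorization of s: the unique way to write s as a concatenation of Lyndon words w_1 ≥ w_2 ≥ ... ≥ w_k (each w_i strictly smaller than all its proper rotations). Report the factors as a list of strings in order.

emit factor 1: 'f' (i=0, period=1)
emit factor 2: 'eeef' (i=1, period=4)
emit factor 3: 'e' (i=5, period=1)
emit factor 4: 'b' (i=6, period=1)
emit factor 5: 'acbfebefebebd' (i=7, period=13)

["f", "eeef", "e", "b", "acbfebefebebd"]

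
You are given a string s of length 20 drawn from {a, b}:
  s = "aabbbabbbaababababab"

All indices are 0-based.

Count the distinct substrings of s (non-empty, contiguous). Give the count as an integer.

rank | idx | suffix
   0 |   9 | aababababab
   1 |   0 | aabbbabbbaababababab
   2 |  18 | ab
   3 |  16 | abab
   4 |  14 | ababab
   5 |  12 | abababab
   6 |  10 | ababababab
   7 |   5 | abbbaababababab
   8 |   1 | abbbabbbaababababab
   9 |  19 | b
  10 |   8 | baababababab
  11 |  17 | bab
  12 |  15 | babab
  13 |  13 | bababab
  14 |  11 | babababab
  15 |   4 | babbbaababababab
  16 |   7 | bbaababababab
  17 |   3 | bbabbbaababababab
  18 |   6 | bbbaababababab
  19 |   2 | bbbabbbaababababab

SA = [9, 0, 18, 16, 14, 12, 10, 5, 1, 19, 8, 17, 15, 13, 11, 4, 7, 3, 6, 2]
i: (SA[i-1],SA[i]) lcp shared
  1: (9,0) 3 'aab'
  2: (0,18) 1 'a'
  3: (18,16) 2 'ab'
  4: (16,14) 4 'abab'
  5: (14,12) 6 'ababab'
  6: (12,10) 8 'abababab'
  7: (10,5) 2 'ab'
  8: (5,1) 5 'abbba'
  9: (1,19) 0 ''
  10: (19,8) 1 'b'
  11: (8,17) 2 'ba'
  12: (17,15) 3 'bab'
  13: (15,13) 5 'babab'
  14: (13,11) 7 'bababab'
  15: (11,4) 3 'bab'
  16: (4,7) 1 'b'
  17: (7,3) 3 'bba'
  18: (3,6) 2 'bb'
  19: (6,2) 4 'bbba'

n(n+1)/2 = 20·21/2 = 210
Σ LCP = 0 + 3 + 1 + 2 + 4 + 6 + 8 + 2 + 5 + 0 + 1 + 2 + 3 + 5 + 7 + 3 + 1 + 3 + 2 + 4 = 62
distinct = 210 − 62 = 148

148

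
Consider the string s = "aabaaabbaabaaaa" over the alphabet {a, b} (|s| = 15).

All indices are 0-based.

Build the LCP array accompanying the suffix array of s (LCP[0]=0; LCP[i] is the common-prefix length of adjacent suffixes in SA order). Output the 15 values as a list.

[0, 1, 2, 3, 3, 2, 6, 3, 1, 5, 2, 0, 4, 3, 1]

rank→(start, suffix):
  0 → (14, 'a')
  1 → (13, 'aa')
  2 → (12, 'aaa')
  3 → (11, 'aaaa')
  4 → (3, 'aaabbaabaaaa')
  5 → (8, 'aabaaaa')
  6 → (0, 'aabaaabbaabaaaa')
  7 → (4, 'aabbaabaaaa')
  8 → (9, 'abaaaa')
  9 → (1, 'abaaabbaabaaaa')
  10 → (5, 'abbaabaaaa')
  11 → (10, 'baaaa')
  12 → (2, 'baaabbaabaaaa')
  13 → (7, 'baabaaaa')
  14 → (6, 'bbaabaaaa')

SA = [14, 13, 12, 11, 3, 8, 0, 4, 9, 1, 5, 10, 2, 7, 6]
[i] adj suffixes → lcp
  [1] 14/13 → 1 ('a')
  [2] 13/12 → 2 ('aa')
  [3] 12/11 → 3 ('aaa')
  [4] 11/3 → 3 ('aaa')
  [5] 3/8 → 2 ('aa')
  [6] 8/0 → 6 ('aabaaa')
  [7] 0/4 → 3 ('aab')
  [8] 4/9 → 1 ('a')
  [9] 9/1 → 5 ('abaaa')
  [10] 1/5 → 2 ('ab')
  [11] 5/10 → 0 ('')
  [12] 10/2 → 4 ('baaa')
  [13] 2/7 → 3 ('baa')
  [14] 7/6 → 1 ('b')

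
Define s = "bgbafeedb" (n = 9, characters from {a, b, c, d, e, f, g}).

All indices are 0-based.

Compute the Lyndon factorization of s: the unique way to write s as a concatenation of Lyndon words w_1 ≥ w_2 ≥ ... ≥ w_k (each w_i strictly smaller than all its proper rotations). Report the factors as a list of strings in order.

emit factor 1: 'bg' (i=0, period=2)
emit factor 2: 'b' (i=2, period=1)
emit factor 3: 'afeedb' (i=3, period=6)

["bg", "b", "afeedb"]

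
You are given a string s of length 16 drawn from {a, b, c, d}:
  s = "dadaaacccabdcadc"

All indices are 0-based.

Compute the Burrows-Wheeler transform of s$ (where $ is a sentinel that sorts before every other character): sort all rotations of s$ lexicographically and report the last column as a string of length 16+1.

cdacadcadcdcaa$ab

rank  rotation           last
    0  $dadaaacccabdcadc  c
    1  aaacccabdcadc$dad  d
    2  aacccabdcadc$dada  a
    3  abdcadc$dadaaaccc  c
    4  acccabdcadc$dadaa  a
    5  adaaacccabdcadc$d  d
    6  adc$dadaaacccabdc  c
    7  bdcadc$dadaaaccca  a
    8  c$dadaaacccabdcad  d
    9  cabdcadc$dadaaacc  c
   10  cadc$dadaaacccabd  d
   11  ccabdcadc$dadaaac  c
   12  cccabdcadc$dadaaa  a
   13  daaacccabdcadc$da  a
   14  dadaaacccabdcadc$  $
   15  dc$dadaaacccabdca  a
   16  dcadc$dadaaacccab  b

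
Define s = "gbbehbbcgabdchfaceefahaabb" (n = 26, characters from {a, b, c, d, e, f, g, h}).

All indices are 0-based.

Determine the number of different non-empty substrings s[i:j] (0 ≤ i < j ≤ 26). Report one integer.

rank | idx | suffix
   0 |  22 | aabb
   1 |  23 | abb
   2 |   9 | abdchfaceefahaabb
   3 |  15 | aceefahaabb
   4 |  20 | ahaabb
   5 |  25 | b
   6 |  24 | bb
   7 |   5 | bbcgabdchfaceefahaabb
   8 |   1 | bbehbbcgabdchfaceefahaabb
   9 |   6 | bcgabdchfaceefahaabb
  10 |  10 | bdchfaceefahaabb
  11 |   2 | behbbcgabdchfaceefahaabb
  12 |  16 | ceefahaabb
  13 |   7 | cgabdchfaceefahaabb
  14 |  12 | chfaceefahaabb
  15 |  11 | dchfaceefahaabb
  16 |  17 | eefahaabb
  17 |  18 | efahaabb
  18 |   3 | ehbbcgabdchfaceefahaabb
  19 |  14 | faceefahaabb
  20 |  19 | fahaabb
  21 |   8 | gabdchfaceefahaabb
  22 |   0 | gbbehbbcgabdchfaceefahaabb
  23 |  21 | haabb
  24 |   4 | hbbcgabdchfaceefahaabb
  25 |  13 | hfaceefahaabb

SA = [22, 23, 9, 15, 20, 25, 24, 5, 1, 6, 10, 2, 16, 7, 12, 11, 17, 18, 3, 14, 19, 8, 0, 21, 4, 13]
i: (SA[i-1],SA[i]) lcp shared
  1: (22,23) 1 'a'
  2: (23,9) 2 'ab'
  3: (9,15) 1 'a'
  4: (15,20) 1 'a'
  5: (20,25) 0 ''
  6: (25,24) 1 'b'
  7: (24,5) 2 'bb'
  8: (5,1) 2 'bb'
  9: (1,6) 1 'b'
  10: (6,10) 1 'b'
  11: (10,2) 1 'b'
  12: (2,16) 0 ''
  13: (16,7) 1 'c'
  14: (7,12) 1 'c'
  15: (12,11) 0 ''
  16: (11,17) 0 ''
  17: (17,18) 1 'e'
  18: (18,3) 1 'e'
  19: (3,14) 0 ''
  20: (14,19) 2 'fa'
  21: (19,8) 0 ''
  22: (8,0) 1 'g'
  23: (0,21) 0 ''
  24: (21,4) 1 'h'
  25: (4,13) 1 'h'

n(n+1)/2 = 26·27/2 = 351
Σ LCP = 0 + 1 + 2 + 1 + 1 + 0 + 1 + 2 + 2 + 1 + 1 + 1 + 0 + 1 + 1 + 0 + 0 + 1 + 1 + 0 + 2 + 0 + 1 + 0 + 1 + 1 = 22
distinct = 351 − 22 = 329

329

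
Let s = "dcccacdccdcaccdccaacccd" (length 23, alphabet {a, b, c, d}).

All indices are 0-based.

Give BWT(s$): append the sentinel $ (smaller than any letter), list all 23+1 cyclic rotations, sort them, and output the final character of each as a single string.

rank  rotation                  last
    0  $dcccacdccdcaccdccaacccd  d
    1  aacccd$dcccacdccdcaccdcc  c
    2  acccd$dcccacdccdcaccdcca  a
    3  accdccaacccd$dcccacdccdc  c
    4  acdccdcaccdccaacccd$dccc  c
    5  caacccd$dcccacdccdcaccdc  c
    6  caccdccaacccd$dcccacdccd  d
    7  cacdccdcaccdccaacccd$dcc  c
    8  ccaacccd$dcccacdccdcaccd  d
    9  ccacdccdcaccdccaacccd$dc  c
   10  cccacdccdcaccdccaacccd$d  d
   11  cccd$dcccacdccdcaccdccaa  a
   12  ccd$dcccacdccdcaccdccaac  c
   13  ccdcaccdccaacccd$dcccacd  d
   14  ccdccaacccd$dcccacdccdca  a
   15  cd$dcccacdccdcaccdccaacc  c
   16  cdcaccdccaacccd$dcccacdc  c
   17  cdccaacccd$dcccacdccdcac  c
   18  cdccdcaccdccaacccd$dccca  a
   19  d$dcccacdccdcaccdccaaccc  c
   20  dcaccdccaacccd$dcccacdcc  c
   21  dccaacccd$dcccacdccdcacc  c
   22  dcccacdccdcaccdccaacccd$  $
   23  dccdcaccdccaacccd$dcccac  c

dcacccdcdcdacdacccaccc$c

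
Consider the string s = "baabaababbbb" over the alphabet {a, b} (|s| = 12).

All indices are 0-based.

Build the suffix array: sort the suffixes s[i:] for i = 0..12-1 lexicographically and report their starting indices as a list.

sorted suffixes:
  #0 SA[0]=1  'aabaababbbb'
  #1 SA[1]=4  'aababbbb'
  #2 SA[2]=2  'abaababbbb'
  #3 SA[3]=5  'ababbbb'
  #4 SA[4]=7  'abbbb'
  #5 SA[5]=11  'b'
  #6 SA[6]=0  'baabaababbbb'
  #7 SA[7]=3  'baababbbb'
  #8 SA[8]=6  'babbbb'
  #9 SA[9]=10  'bb'
  #10 SA[10]=9  'bbb'
  #11 SA[11]=8  'bbbb'

[1, 4, 2, 5, 7, 11, 0, 3, 6, 10, 9, 8]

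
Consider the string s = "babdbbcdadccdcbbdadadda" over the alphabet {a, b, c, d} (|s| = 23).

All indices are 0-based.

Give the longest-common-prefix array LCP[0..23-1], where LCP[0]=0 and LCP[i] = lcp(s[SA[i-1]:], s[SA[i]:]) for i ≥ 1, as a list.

rank→(start, suffix):
  0 → (22, 'a')
  1 → (1, 'abdbbcdadccdcbbdadadda')
  2 → (17, 'adadda')
  3 → (8, 'adccdcbbdadadda')
  4 → (19, 'adda')
  5 → (0, 'babdbbcdadccdcbbdadadda')
  6 → (4, 'bbcdadccdcbbdadadda')
  7 → (14, 'bbdadadda')
  8 → (5, 'bcdadccdcbbdadadda')
  9 → (15, 'bdadadda')
  10 → (2, 'bdbbcdadccdcbbdadadda')
  11 → (13, 'cbbdadadda')
  12 → (10, 'ccdcbbdadadda')
  13 → (6, 'cdadccdcbbdadadda')
  14 → (11, 'cdcbbdadadda')
  15 → (21, 'da')
  16 → (16, 'dadadda')
  17 → (7, 'dadccdcbbdadadda')
  18 → (18, 'dadda')
  19 → (3, 'dbbcdadccdcbbdadadda')
  20 → (12, 'dcbbdadadda')
  21 → (9, 'dccdcbbdadadda')
  22 → (20, 'dda')

SA = [22, 1, 17, 8, 19, 0, 4, 14, 5, 15, 2, 13, 10, 6, 11, 21, 16, 7, 18, 3, 12, 9, 20]
rank  pair      lcp
   1  s[22:],s[1:]  1  'a'
   2  s[1:],s[17:]  1  'a'
   3  s[17:],s[8:]  2  'ad'
   4  s[8:],s[19:]  2  'ad'
   5  s[19:],s[0:]  0  ''
   6  s[0:],s[4:]  1  'b'
   7  s[4:],s[14:]  2  'bb'
   8  s[14:],s[5:]  1  'b'
   9  s[5:],s[15:]  1  'b'
  10  s[15:],s[2:]  2  'bd'
  11  s[2:],s[13:]  0  ''
  12  s[13:],s[10:]  1  'c'
  13  s[10:],s[6:]  1  'c'
  14  s[6:],s[11:]  2  'cd'
  15  s[11:],s[21:]  0  ''
  16  s[21:],s[16:]  2  'da'
  17  s[16:],s[7:]  3  'dad'
  18  s[7:],s[18:]  3  'dad'
  19  s[18:],s[3:]  1  'd'
  20  s[3:],s[12:]  1  'd'
  21  s[12:],s[9:]  2  'dc'
  22  s[9:],s[20:]  1  'd'

[0, 1, 1, 2, 2, 0, 1, 2, 1, 1, 2, 0, 1, 1, 2, 0, 2, 3, 3, 1, 1, 2, 1]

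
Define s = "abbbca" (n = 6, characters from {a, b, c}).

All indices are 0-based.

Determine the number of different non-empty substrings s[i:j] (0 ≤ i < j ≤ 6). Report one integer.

sorted suffixes:
  #0 SA[0]=5  'a'
  #1 SA[1]=0  'abbbca'
  #2 SA[2]=1  'bbbca'
  #3 SA[3]=2  'bbca'
  #4 SA[4]=3  'bca'
  #5 SA[5]=4  'ca'

SA = [5, 0, 1, 2, 3, 4]
rank  pair      lcp
   1  s[5:],s[0:]  1  'a'
   2  s[0:],s[1:]  0  ''
   3  s[1:],s[2:]  2  'bb'
   4  s[2:],s[3:]  1  'b'
   5  s[3:],s[4:]  0  ''

n(n+1)/2 = 6·7/2 = 21
Σ LCP = 0 + 1 + 0 + 2 + 1 + 0 = 4
distinct = 21 − 4 = 17

17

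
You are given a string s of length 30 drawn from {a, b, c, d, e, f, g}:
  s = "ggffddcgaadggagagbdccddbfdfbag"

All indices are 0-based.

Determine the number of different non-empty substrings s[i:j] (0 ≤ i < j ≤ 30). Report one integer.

432

sorted suffixes:
  #0 SA[0]=8  'aadggagagbdccddbfdfbag'
  #1 SA[1]=9  'adggagagbdccddbfdfbag'
  #2 SA[2]=28  'ag'
  #3 SA[3]=13  'agagbdccddbfdfbag'
  #4 SA[4]=15  'agbdccddbfdfbag'
  #5 SA[5]=27  'bag'
  #6 SA[6]=17  'bdccddbfdfbag'
  #7 SA[7]=23  'bfdfbag'
  #8 SA[8]=19  'ccddbfdfbag'
  #9 SA[9]=20  'cddbfdfbag'
  #10 SA[10]=6  'cgaadggagagbdccddbfdfbag'
  #11 SA[11]=22  'dbfdfbag'
  #12 SA[12]=18  'dccddbfdfbag'
  #13 SA[13]=5  'dcgaadggagagbdccddbfdfbag'
  #14 SA[14]=21  'ddbfdfbag'
  #15 SA[15]=4  'ddcgaadggagagbdccddbfdfbag'
  #16 SA[16]=25  'dfbag'
  #17 SA[17]=10  'dggagagbdccddbfdfbag'
  #18 SA[18]=26  'fbag'
  #19 SA[19]=3  'fddcgaadggagagbdccddbfdfbag'
  #20 SA[20]=24  'fdfbag'
  #21 SA[21]=2  'ffddcgaadggagagbdccddbfdfbag'
  #22 SA[22]=29  'g'
  #23 SA[23]=7  'gaadggagagbdccddbfdfbag'
  #24 SA[24]=12  'gagagbdccddbfdfbag'
  #25 SA[25]=14  'gagbdccddbfdfbag'
  #26 SA[26]=16  'gbdccddbfdfbag'
  #27 SA[27]=1  'gffddcgaadggagagbdccddbfdfbag'
  #28 SA[28]=11  'ggagagbdccddbfdfbag'
  #29 SA[29]=0  'ggffddcgaadggagagbdccddbfdfbag'

SA = [8, 9, 28, 13, 15, 27, 17, 23, 19, 20, 6, 22, 18, 5, 21, 4, 25, 10, 26, 3, 24, 2, 29, 7, 12, 14, 16, 1, 11, 0]
rank  pair      lcp
   1  s[8:],s[9:]  1  'a'
   2  s[9:],s[28:]  1  'a'
   3  s[28:],s[13:]  2  'ag'
   4  s[13:],s[15:]  2  'ag'
   5  s[15:],s[27:]  0  ''
   6  s[27:],s[17:]  1  'b'
   7  s[17:],s[23:]  1  'b'
   8  s[23:],s[19:]  0  ''
   9  s[19:],s[20:]  1  'c'
  10  s[20:],s[6:]  1  'c'
  11  s[6:],s[22:]  0  ''
  12  s[22:],s[18:]  1  'd'
  13  s[18:],s[5:]  2  'dc'
  14  s[5:],s[21:]  1  'd'
  15  s[21:],s[4:]  2  'dd'
  16  s[4:],s[25:]  1  'd'
  17  s[25:],s[10:]  1  'd'
  18  s[10:],s[26:]  0  ''
  19  s[26:],s[3:]  1  'f'
  20  s[3:],s[24:]  2  'fd'
  21  s[24:],s[2:]  1  'f'
  22  s[2:],s[29:]  0  ''
  23  s[29:],s[7:]  1  'g'
  24  s[7:],s[12:]  2  'ga'
  25  s[12:],s[14:]  3  'gag'
  26  s[14:],s[16:]  1  'g'
  27  s[16:],s[1:]  1  'g'
  28  s[1:],s[11:]  1  'g'
  29  s[11:],s[0:]  2  'gg'

n(n+1)/2 = 30·31/2 = 465
Σ LCP = 0 + 1 + 1 + 2 + 2 + 0 + 1 + 1 + 0 + 1 + 1 + 0 + 1 + 2 + 1 + 2 + 1 + 1 + 0 + 1 + 2 + 1 + 0 + 1 + 2 + 3 + 1 + 1 + 1 + 2 = 33
distinct = 465 − 33 = 432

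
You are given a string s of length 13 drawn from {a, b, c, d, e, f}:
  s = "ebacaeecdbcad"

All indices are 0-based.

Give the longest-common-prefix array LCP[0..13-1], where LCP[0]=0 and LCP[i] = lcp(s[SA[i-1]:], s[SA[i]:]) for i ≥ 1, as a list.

[0, 1, 1, 0, 1, 0, 2, 1, 0, 1, 0, 1, 1]

rank | idx | suffix
   0 |   2 | acaeecdbcad
   1 |  11 | ad
   2 |   4 | aeecdbcad
   3 |   1 | bacaeecdbcad
   4 |   9 | bcad
   5 |  10 | cad
   6 |   3 | caeecdbcad
   7 |   7 | cdbcad
   8 |  12 | d
   9 |   8 | dbcad
  10 |   0 | ebacaeecdbcad
  11 |   6 | ecdbcad
  12 |   5 | eecdbcad

SA = [2, 11, 4, 1, 9, 10, 3, 7, 12, 8, 0, 6, 5]
rank  pair      lcp
   1  s[2:],s[11:]  1  'a'
   2  s[11:],s[4:]  1  'a'
   3  s[4:],s[1:]  0  ''
   4  s[1:],s[9:]  1  'b'
   5  s[9:],s[10:]  0  ''
   6  s[10:],s[3:]  2  'ca'
   7  s[3:],s[7:]  1  'c'
   8  s[7:],s[12:]  0  ''
   9  s[12:],s[8:]  1  'd'
  10  s[8:],s[0:]  0  ''
  11  s[0:],s[6:]  1  'e'
  12  s[6:],s[5:]  1  'e'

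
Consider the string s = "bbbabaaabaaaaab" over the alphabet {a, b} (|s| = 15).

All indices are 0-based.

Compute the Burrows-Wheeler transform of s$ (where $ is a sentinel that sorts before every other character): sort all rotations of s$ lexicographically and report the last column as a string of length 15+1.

rank  rotation          last
    0  $bbbabaaabaaaaab  b
    1  aaaaab$bbbabaaab  b
    2  aaaab$bbbabaaaba  a
    3  aaab$bbbabaaabaa  a
    4  aaabaaaaab$bbbab  b
    5  aab$bbbabaaabaaa  a
    6  aabaaaaab$bbbaba  a
    7  ab$bbbabaaabaaaa  a
    8  abaaaaab$bbbabaa  a
    9  abaaabaaaaab$bbb  b
   10  b$bbbabaaabaaaaa  a
   11  baaaaab$bbbabaaa  a
   12  baaabaaaaab$bbba  a
   13  babaaabaaaaab$bb  b
   14  bbabaaabaaaaab$b  b
   15  bbbabaaabaaaaab$  $

bbaabaaaabaaabb$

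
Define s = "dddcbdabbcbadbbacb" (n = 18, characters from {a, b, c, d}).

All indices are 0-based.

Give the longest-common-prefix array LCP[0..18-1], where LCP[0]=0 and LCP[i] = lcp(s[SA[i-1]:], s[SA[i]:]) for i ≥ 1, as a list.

[0, 1, 1, 0, 1, 2, 1, 2, 1, 1, 0, 2, 2, 0, 1, 1, 1, 2]

sorted suffixes:
  #0 SA[0]=6  'abbcbadbbacb'
  #1 SA[1]=15  'acb'
  #2 SA[2]=11  'adbbacb'
  #3 SA[3]=17  'b'
  #4 SA[4]=14  'bacb'
  #5 SA[5]=10  'badbbacb'
  #6 SA[6]=13  'bbacb'
  #7 SA[7]=7  'bbcbadbbacb'
  #8 SA[8]=8  'bcbadbbacb'
  #9 SA[9]=4  'bdabbcbadbbacb'
  #10 SA[10]=16  'cb'
  #11 SA[11]=9  'cbadbbacb'
  #12 SA[12]=3  'cbdabbcbadbbacb'
  #13 SA[13]=5  'dabbcbadbbacb'
  #14 SA[14]=12  'dbbacb'
  #15 SA[15]=2  'dcbdabbcbadbbacb'
  #16 SA[16]=1  'ddcbdabbcbadbbacb'
  #17 SA[17]=0  'dddcbdabbcbadbbacb'

SA = [6, 15, 11, 17, 14, 10, 13, 7, 8, 4, 16, 9, 3, 5, 12, 2, 1, 0]
i: (SA[i-1],SA[i]) lcp shared
  1: (6,15) 1 'a'
  2: (15,11) 1 'a'
  3: (11,17) 0 ''
  4: (17,14) 1 'b'
  5: (14,10) 2 'ba'
  6: (10,13) 1 'b'
  7: (13,7) 2 'bb'
  8: (7,8) 1 'b'
  9: (8,4) 1 'b'
  10: (4,16) 0 ''
  11: (16,9) 2 'cb'
  12: (9,3) 2 'cb'
  13: (3,5) 0 ''
  14: (5,12) 1 'd'
  15: (12,2) 1 'd'
  16: (2,1) 1 'd'
  17: (1,0) 2 'dd'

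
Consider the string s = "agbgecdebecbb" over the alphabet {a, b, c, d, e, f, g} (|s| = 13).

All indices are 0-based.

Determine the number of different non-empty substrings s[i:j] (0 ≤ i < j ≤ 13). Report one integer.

sorted suffixes:
  #0 SA[0]=0  'agbgecdebecbb'
  #1 SA[1]=12  'b'
  #2 SA[2]=11  'bb'
  #3 SA[3]=8  'becbb'
  #4 SA[4]=2  'bgecdebecbb'
  #5 SA[5]=10  'cbb'
  #6 SA[6]=5  'cdebecbb'
  #7 SA[7]=6  'debecbb'
  #8 SA[8]=7  'ebecbb'
  #9 SA[9]=9  'ecbb'
  #10 SA[10]=4  'ecdebecbb'
  #11 SA[11]=1  'gbgecdebecbb'
  #12 SA[12]=3  'gecdebecbb'

SA = [0, 12, 11, 8, 2, 10, 5, 6, 7, 9, 4, 1, 3]
[i] adj suffixes → lcp
  [1] 0/12 → 0 ('')
  [2] 12/11 → 1 ('b')
  [3] 11/8 → 1 ('b')
  [4] 8/2 → 1 ('b')
  [5] 2/10 → 0 ('')
  [6] 10/5 → 1 ('c')
  [7] 5/6 → 0 ('')
  [8] 6/7 → 0 ('')
  [9] 7/9 → 1 ('e')
  [10] 9/4 → 2 ('ec')
  [11] 4/1 → 0 ('')
  [12] 1/3 → 1 ('g')

n(n+1)/2 = 13·14/2 = 91
Σ LCP = 0 + 0 + 1 + 1 + 1 + 0 + 1 + 0 + 0 + 1 + 2 + 0 + 1 = 8
distinct = 91 − 8 = 83

83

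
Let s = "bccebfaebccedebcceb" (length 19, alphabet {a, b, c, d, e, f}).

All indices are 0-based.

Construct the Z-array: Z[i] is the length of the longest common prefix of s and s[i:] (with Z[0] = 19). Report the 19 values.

[19, 0, 0, 0, 1, 0, 0, 0, 4, 0, 0, 0, 0, 0, 5, 0, 0, 0, 1]

Z[0]=19
i=1: fresh scan; Z[1]=0
i=2: fresh scan; Z[2]=0
i=3: fresh scan; Z[3]=0
i=4: fresh scan; Z[4]=1 grow→box=[4,5)
i=5: fresh scan; Z[5]=0
i=6: fresh scan; Z[6]=0
i=7: fresh scan; Z[7]=0
i=8: fresh scan; Z[8]=4 grow→box=[8,12)
i=9: min(r-i=3, Z[1]=0)=0; Z[9]=0
i=10: min(r-i=2, Z[2]=0)=0; Z[10]=0
i=11: min(r-i=1, Z[3]=0)=0; Z[11]=0
i=12: fresh scan; Z[12]=0
i=13: fresh scan; Z[13]=0
i=14: fresh scan; Z[14]=5 grow→box=[14,19)
i=15: min(r-i=4, Z[1]=0)=0; Z[15]=0
i=16: min(r-i=3, Z[2]=0)=0; Z[16]=0
i=17: min(r-i=2, Z[3]=0)=0; Z[17]=0
i=18: min(r-i=1, Z[4]=1)=1; Z[18]=1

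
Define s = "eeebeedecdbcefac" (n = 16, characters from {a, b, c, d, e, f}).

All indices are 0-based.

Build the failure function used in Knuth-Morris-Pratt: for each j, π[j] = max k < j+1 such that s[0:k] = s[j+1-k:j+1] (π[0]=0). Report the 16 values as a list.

π[0] = 0
j=1 s[j]='e': π[1]=1 (border 'e')
j=2 s[j]='e': π[2]=2 (border 'ee')
j=3 s[j]='b': k: 2→1→0; π[3]=0 (border '')
j=4 s[j]='e': π[4]=1 (border 'e')
j=5 s[j]='e': π[5]=2 (border 'ee')
j=6 s[j]='d': k: 2→1→0; π[6]=0 (border '')
j=7 s[j]='e': π[7]=1 (border 'e')
j=8 s[j]='c': k: 1→0; π[8]=0 (border '')
j=9 s[j]='d': π[9]=0 (border '')
j=10 s[j]='b': π[10]=0 (border '')
j=11 s[j]='c': π[11]=0 (border '')
j=12 s[j]='e': π[12]=1 (border 'e')
j=13 s[j]='f': k: 1→0; π[13]=0 (border '')
j=14 s[j]='a': π[14]=0 (border '')
j=15 s[j]='c': π[15]=0 (border '')

[0, 1, 2, 0, 1, 2, 0, 1, 0, 0, 0, 0, 1, 0, 0, 0]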